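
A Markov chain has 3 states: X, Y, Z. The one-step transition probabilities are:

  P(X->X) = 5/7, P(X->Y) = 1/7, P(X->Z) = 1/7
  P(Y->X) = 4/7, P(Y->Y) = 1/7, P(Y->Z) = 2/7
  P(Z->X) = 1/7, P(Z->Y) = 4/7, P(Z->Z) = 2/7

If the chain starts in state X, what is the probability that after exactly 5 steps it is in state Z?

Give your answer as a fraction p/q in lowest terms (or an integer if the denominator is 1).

Answer: 3435/16807

Derivation:
Computing P^5 by repeated multiplication:
P^1 =
  X: [5/7, 1/7, 1/7]
  Y: [4/7, 1/7, 2/7]
  Z: [1/7, 4/7, 2/7]
P^2 =
  X: [30/49, 10/49, 9/49]
  Y: [26/49, 13/49, 10/49]
  Z: [23/49, 13/49, 13/49]
P^3 =
  X: [199/343, 76/343, 68/343]
  Y: [192/343, 79/343, 72/343]
  Z: [180/343, 88/343, 75/343]
P^4 =
  X: [1367/2401, 547/2401, 487/2401]
  Y: [1348/2401, 559/2401, 494/2401]
  Z: [1327/2401, 568/2401, 506/2401]
P^5 =
  X: [9510/16807, 3862/16807, 3435/16807]
  Y: [9470/16807, 3883/16807, 3454/16807]
  Z: [9413/16807, 3919/16807, 3475/16807]

(P^5)[X -> Z] = 3435/16807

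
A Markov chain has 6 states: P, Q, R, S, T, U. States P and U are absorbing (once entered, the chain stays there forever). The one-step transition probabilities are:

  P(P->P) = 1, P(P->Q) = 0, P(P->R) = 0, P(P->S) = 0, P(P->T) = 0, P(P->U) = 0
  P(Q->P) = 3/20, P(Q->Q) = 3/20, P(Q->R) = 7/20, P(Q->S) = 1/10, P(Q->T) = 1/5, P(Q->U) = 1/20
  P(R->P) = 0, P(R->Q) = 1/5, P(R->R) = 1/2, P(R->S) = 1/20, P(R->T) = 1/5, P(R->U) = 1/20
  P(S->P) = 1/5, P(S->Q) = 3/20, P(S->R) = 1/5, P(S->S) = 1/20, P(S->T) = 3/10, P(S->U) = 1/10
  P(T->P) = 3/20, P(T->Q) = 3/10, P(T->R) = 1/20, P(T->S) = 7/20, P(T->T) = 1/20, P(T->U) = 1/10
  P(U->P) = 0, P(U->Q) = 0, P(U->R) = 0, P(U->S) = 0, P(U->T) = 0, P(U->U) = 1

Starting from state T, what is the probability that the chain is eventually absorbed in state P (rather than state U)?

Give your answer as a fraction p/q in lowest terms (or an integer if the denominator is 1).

Let a_i = P(absorbed in P | start in state i).
Boundary conditions: a_P = 1, a_U = 0.
For each transient state i, a_i = sum_j P(i->j) * a_j:
  a_Q = 3/20*a_P + 3/20*a_Q + 7/20*a_R + 1/10*a_S + 1/5*a_T + 1/20*a_U
  a_R = 0*a_P + 1/5*a_Q + 1/2*a_R + 1/20*a_S + 1/5*a_T + 1/20*a_U
  a_S = 1/5*a_P + 3/20*a_Q + 1/5*a_R + 1/20*a_S + 3/10*a_T + 1/10*a_U
  a_T = 3/20*a_P + 3/10*a_Q + 1/20*a_R + 7/20*a_S + 1/20*a_T + 1/10*a_U

Substituting a_P = 1 and a_U = 0, rearrange to (I - Q) a = r where r[i] = P(i -> P):
  [17/20, -7/20, -1/10, -1/5] . (a_Q, a_R, a_S, a_T) = 3/20
  [-1/5, 1/2, -1/20, -1/5] . (a_Q, a_R, a_S, a_T) = 0
  [-3/20, -1/5, 19/20, -3/10] . (a_Q, a_R, a_S, a_T) = 1/5
  [-3/10, -1/20, -7/20, 19/20] . (a_Q, a_R, a_S, a_T) = 3/20

Solving yields:
  a_Q = 3422/5505
  a_R = 15277/27525
  a_S = 17026/27525
  a_T = 16826/27525

Starting state is T, so the absorption probability is a_T = 16826/27525.

Answer: 16826/27525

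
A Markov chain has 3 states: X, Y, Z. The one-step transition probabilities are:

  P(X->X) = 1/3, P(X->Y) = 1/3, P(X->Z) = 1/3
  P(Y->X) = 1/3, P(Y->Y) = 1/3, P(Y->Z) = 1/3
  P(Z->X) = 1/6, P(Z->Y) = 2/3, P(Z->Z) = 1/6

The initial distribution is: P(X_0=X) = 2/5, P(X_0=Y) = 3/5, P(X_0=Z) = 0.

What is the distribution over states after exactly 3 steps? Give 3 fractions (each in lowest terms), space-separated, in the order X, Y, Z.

Propagating the distribution step by step (d_{t+1} = d_t * P):
d_0 = (X=2/5, Y=3/5, Z=0)
  d_1[X] = 2/5*1/3 + 3/5*1/3 + 0*1/6 = 1/3
  d_1[Y] = 2/5*1/3 + 3/5*1/3 + 0*2/3 = 1/3
  d_1[Z] = 2/5*1/3 + 3/5*1/3 + 0*1/6 = 1/3
d_1 = (X=1/3, Y=1/3, Z=1/3)
  d_2[X] = 1/3*1/3 + 1/3*1/3 + 1/3*1/6 = 5/18
  d_2[Y] = 1/3*1/3 + 1/3*1/3 + 1/3*2/3 = 4/9
  d_2[Z] = 1/3*1/3 + 1/3*1/3 + 1/3*1/6 = 5/18
d_2 = (X=5/18, Y=4/9, Z=5/18)
  d_3[X] = 5/18*1/3 + 4/9*1/3 + 5/18*1/6 = 31/108
  d_3[Y] = 5/18*1/3 + 4/9*1/3 + 5/18*2/3 = 23/54
  d_3[Z] = 5/18*1/3 + 4/9*1/3 + 5/18*1/6 = 31/108
d_3 = (X=31/108, Y=23/54, Z=31/108)

Answer: 31/108 23/54 31/108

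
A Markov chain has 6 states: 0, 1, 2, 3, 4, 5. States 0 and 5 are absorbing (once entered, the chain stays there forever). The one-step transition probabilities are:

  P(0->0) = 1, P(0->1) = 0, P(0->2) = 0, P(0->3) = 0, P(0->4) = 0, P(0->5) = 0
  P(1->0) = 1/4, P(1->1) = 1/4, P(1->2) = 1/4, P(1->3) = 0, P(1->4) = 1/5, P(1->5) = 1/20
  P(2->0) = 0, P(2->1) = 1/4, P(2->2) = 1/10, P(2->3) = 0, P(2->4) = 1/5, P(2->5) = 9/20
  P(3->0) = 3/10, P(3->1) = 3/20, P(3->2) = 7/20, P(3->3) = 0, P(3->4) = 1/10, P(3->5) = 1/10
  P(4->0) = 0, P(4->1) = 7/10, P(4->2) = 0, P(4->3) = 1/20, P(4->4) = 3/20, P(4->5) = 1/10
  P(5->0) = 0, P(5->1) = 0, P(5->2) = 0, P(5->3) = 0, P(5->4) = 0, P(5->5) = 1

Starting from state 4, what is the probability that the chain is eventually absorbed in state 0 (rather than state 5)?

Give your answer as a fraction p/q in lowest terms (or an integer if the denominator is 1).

Let a_i = P(absorbed in 0 | start in state i).
Boundary conditions: a_0 = 1, a_5 = 0.
For each transient state i, a_i = sum_j P(i->j) * a_j:
  a_1 = 1/4*a_0 + 1/4*a_1 + 1/4*a_2 + 0*a_3 + 1/5*a_4 + 1/20*a_5
  a_2 = 0*a_0 + 1/4*a_1 + 1/10*a_2 + 0*a_3 + 1/5*a_4 + 9/20*a_5
  a_3 = 3/10*a_0 + 3/20*a_1 + 7/20*a_2 + 0*a_3 + 1/10*a_4 + 1/10*a_5
  a_4 = 0*a_0 + 7/10*a_1 + 0*a_2 + 1/20*a_3 + 3/20*a_4 + 1/10*a_5

Substituting a_0 = 1 and a_5 = 0, rearrange to (I - Q) a = r where r[i] = P(i -> 0):
  [3/4, -1/4, 0, -1/5] . (a_1, a_2, a_3, a_4) = 1/4
  [-1/4, 9/10, 0, -1/5] . (a_1, a_2, a_3, a_4) = 0
  [-3/20, -7/20, 1, -1/10] . (a_1, a_2, a_3, a_4) = 3/10
  [-7/10, 0, -1/20, 17/20] . (a_1, a_2, a_3, a_4) = 0

Solving yields:
  a_1 = 15416/28107
  a_2 = 7295/28107
  a_3 = 9769/18738
  a_4 = 27115/56214

Starting state is 4, so the absorption probability is a_4 = 27115/56214.

Answer: 27115/56214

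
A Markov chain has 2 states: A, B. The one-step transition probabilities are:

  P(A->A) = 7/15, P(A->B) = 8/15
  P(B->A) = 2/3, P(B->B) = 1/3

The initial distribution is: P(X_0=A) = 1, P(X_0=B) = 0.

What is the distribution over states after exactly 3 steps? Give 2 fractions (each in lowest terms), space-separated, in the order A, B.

Propagating the distribution step by step (d_{t+1} = d_t * P):
d_0 = (A=1, B=0)
  d_1[A] = 1*7/15 + 0*2/3 = 7/15
  d_1[B] = 1*8/15 + 0*1/3 = 8/15
d_1 = (A=7/15, B=8/15)
  d_2[A] = 7/15*7/15 + 8/15*2/3 = 43/75
  d_2[B] = 7/15*8/15 + 8/15*1/3 = 32/75
d_2 = (A=43/75, B=32/75)
  d_3[A] = 43/75*7/15 + 32/75*2/3 = 69/125
  d_3[B] = 43/75*8/15 + 32/75*1/3 = 56/125
d_3 = (A=69/125, B=56/125)

Answer: 69/125 56/125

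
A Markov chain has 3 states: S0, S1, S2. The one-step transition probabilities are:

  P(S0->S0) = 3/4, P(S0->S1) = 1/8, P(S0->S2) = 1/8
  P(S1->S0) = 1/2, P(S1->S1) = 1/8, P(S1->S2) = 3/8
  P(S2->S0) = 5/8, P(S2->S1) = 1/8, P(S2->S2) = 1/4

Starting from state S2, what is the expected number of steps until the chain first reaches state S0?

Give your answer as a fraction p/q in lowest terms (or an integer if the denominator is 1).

Let h_i = expected steps to first reach S0 from state i.
Boundary: h_S0 = 0.
First-step equations for the other states:
  h_S1 = 1 + 1/2*h_S0 + 1/8*h_S1 + 3/8*h_S2
  h_S2 = 1 + 5/8*h_S0 + 1/8*h_S1 + 1/4*h_S2

Substituting h_S0 = 0 and rearranging gives the linear system (I - Q) h = 1:
  [7/8, -3/8] . (h_S1, h_S2) = 1
  [-1/8, 3/4] . (h_S1, h_S2) = 1

Solving yields:
  h_S1 = 24/13
  h_S2 = 64/39

Starting state is S2, so the expected hitting time is h_S2 = 64/39.

Answer: 64/39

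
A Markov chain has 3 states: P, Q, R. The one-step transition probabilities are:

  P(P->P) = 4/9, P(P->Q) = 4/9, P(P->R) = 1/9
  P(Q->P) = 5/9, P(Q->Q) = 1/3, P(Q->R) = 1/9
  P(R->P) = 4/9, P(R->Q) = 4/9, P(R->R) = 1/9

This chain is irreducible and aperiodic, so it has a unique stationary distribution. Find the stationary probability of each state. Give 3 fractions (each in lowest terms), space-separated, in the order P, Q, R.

Answer: 22/45 2/5 1/9

Derivation:
The stationary distribution satisfies pi = pi * P, i.e.:
  pi_P = 4/9*pi_P + 5/9*pi_Q + 4/9*pi_R
  pi_Q = 4/9*pi_P + 1/3*pi_Q + 4/9*pi_R
  pi_R = 1/9*pi_P + 1/9*pi_Q + 1/9*pi_R
with normalization: pi_P + pi_Q + pi_R = 1.

Using the first 2 balance equations plus normalization, the linear system A*pi = b is:
  [-5/9, 5/9, 4/9] . pi = 0
  [4/9, -2/3, 4/9] . pi = 0
  [1, 1, 1] . pi = 1

Solving yields:
  pi_P = 22/45
  pi_Q = 2/5
  pi_R = 1/9

Verification (pi * P):
  22/45*4/9 + 2/5*5/9 + 1/9*4/9 = 22/45 = pi_P  (ok)
  22/45*4/9 + 2/5*1/3 + 1/9*4/9 = 2/5 = pi_Q  (ok)
  22/45*1/9 + 2/5*1/9 + 1/9*1/9 = 1/9 = pi_R  (ok)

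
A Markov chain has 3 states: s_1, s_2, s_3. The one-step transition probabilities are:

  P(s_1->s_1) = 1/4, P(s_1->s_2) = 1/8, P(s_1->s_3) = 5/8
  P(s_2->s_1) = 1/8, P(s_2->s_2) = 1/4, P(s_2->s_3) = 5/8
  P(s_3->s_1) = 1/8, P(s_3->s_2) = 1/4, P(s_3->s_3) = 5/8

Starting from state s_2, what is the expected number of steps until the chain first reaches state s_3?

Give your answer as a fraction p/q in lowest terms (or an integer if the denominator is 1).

Let h_i = expected steps to first reach s_3 from state i.
Boundary: h_s_3 = 0.
First-step equations for the other states:
  h_s_1 = 1 + 1/4*h_s_1 + 1/8*h_s_2 + 5/8*h_s_3
  h_s_2 = 1 + 1/8*h_s_1 + 1/4*h_s_2 + 5/8*h_s_3

Substituting h_s_3 = 0 and rearranging gives the linear system (I - Q) h = 1:
  [3/4, -1/8] . (h_s_1, h_s_2) = 1
  [-1/8, 3/4] . (h_s_1, h_s_2) = 1

Solving yields:
  h_s_1 = 8/5
  h_s_2 = 8/5

Starting state is s_2, so the expected hitting time is h_s_2 = 8/5.

Answer: 8/5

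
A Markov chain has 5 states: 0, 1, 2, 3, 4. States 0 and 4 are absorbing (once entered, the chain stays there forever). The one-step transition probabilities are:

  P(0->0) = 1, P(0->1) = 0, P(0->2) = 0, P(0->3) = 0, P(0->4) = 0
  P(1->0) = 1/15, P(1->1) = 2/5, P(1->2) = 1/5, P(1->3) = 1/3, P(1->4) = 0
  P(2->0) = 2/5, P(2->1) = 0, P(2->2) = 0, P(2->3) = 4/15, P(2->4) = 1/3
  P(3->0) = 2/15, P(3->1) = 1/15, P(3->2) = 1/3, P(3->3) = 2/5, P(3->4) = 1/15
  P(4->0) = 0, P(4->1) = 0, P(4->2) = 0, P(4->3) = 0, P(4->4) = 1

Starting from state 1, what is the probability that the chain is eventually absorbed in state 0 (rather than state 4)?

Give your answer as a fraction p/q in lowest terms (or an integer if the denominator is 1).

Answer: 601/948

Derivation:
Let a_i = P(absorbed in 0 | start in state i).
Boundary conditions: a_0 = 1, a_4 = 0.
For each transient state i, a_i = sum_j P(i->j) * a_j:
  a_1 = 1/15*a_0 + 2/5*a_1 + 1/5*a_2 + 1/3*a_3 + 0*a_4
  a_2 = 2/5*a_0 + 0*a_1 + 0*a_2 + 4/15*a_3 + 1/3*a_4
  a_3 = 2/15*a_0 + 1/15*a_1 + 1/3*a_2 + 2/5*a_3 + 1/15*a_4

Substituting a_0 = 1 and a_4 = 0, rearrange to (I - Q) a = r where r[i] = P(i -> 0):
  [3/5, -1/5, -1/3] . (a_1, a_2, a_3) = 1/15
  [0, 1, -4/15] . (a_1, a_2, a_3) = 2/5
  [-1/15, -1/3, 3/5] . (a_1, a_2, a_3) = 2/15

Solving yields:
  a_1 = 601/948
  a_2 = 133/237
  a_3 = 191/316

Starting state is 1, so the absorption probability is a_1 = 601/948.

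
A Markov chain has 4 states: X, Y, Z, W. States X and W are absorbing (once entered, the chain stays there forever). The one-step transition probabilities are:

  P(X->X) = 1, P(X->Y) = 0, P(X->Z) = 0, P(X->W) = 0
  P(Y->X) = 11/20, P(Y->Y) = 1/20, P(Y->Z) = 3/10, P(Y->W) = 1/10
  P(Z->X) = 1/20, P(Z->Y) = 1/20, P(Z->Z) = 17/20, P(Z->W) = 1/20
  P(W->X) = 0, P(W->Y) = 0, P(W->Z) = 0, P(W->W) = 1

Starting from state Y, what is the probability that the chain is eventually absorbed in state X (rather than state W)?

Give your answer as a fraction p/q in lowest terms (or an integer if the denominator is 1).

Answer: 13/17

Derivation:
Let a_i = P(absorbed in X | start in state i).
Boundary conditions: a_X = 1, a_W = 0.
For each transient state i, a_i = sum_j P(i->j) * a_j:
  a_Y = 11/20*a_X + 1/20*a_Y + 3/10*a_Z + 1/10*a_W
  a_Z = 1/20*a_X + 1/20*a_Y + 17/20*a_Z + 1/20*a_W

Substituting a_X = 1 and a_W = 0, rearrange to (I - Q) a = r where r[i] = P(i -> X):
  [19/20, -3/10] . (a_Y, a_Z) = 11/20
  [-1/20, 3/20] . (a_Y, a_Z) = 1/20

Solving yields:
  a_Y = 13/17
  a_Z = 10/17

Starting state is Y, so the absorption probability is a_Y = 13/17.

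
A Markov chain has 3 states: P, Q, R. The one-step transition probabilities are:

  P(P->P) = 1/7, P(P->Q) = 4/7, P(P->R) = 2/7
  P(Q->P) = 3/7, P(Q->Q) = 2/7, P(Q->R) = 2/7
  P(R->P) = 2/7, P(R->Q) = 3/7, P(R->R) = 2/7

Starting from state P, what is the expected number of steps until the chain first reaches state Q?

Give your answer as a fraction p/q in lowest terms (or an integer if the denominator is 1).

Answer: 49/26

Derivation:
Let h_i = expected steps to first reach Q from state i.
Boundary: h_Q = 0.
First-step equations for the other states:
  h_P = 1 + 1/7*h_P + 4/7*h_Q + 2/7*h_R
  h_R = 1 + 2/7*h_P + 3/7*h_Q + 2/7*h_R

Substituting h_Q = 0 and rearranging gives the linear system (I - Q) h = 1:
  [6/7, -2/7] . (h_P, h_R) = 1
  [-2/7, 5/7] . (h_P, h_R) = 1

Solving yields:
  h_P = 49/26
  h_R = 28/13

Starting state is P, so the expected hitting time is h_P = 49/26.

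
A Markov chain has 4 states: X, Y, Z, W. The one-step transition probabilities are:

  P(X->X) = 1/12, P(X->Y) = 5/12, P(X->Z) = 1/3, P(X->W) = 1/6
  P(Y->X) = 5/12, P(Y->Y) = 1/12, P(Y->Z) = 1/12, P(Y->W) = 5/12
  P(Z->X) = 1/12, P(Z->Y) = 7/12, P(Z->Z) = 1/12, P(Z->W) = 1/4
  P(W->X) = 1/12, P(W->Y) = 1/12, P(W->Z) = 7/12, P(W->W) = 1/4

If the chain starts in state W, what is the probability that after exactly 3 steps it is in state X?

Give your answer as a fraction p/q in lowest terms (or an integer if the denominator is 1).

Computing P^3 by repeated multiplication:
P^1 =
  X: [1/12, 5/12, 1/3, 1/6]
  Y: [5/12, 1/12, 1/12, 5/12]
  Z: [1/12, 7/12, 1/12, 1/4]
  W: [1/12, 1/12, 7/12, 1/4]
P^2 =
  X: [2/9, 5/18, 3/16, 5/16]
  Y: [1/9, 19/72, 19/48, 11/48]
  Z: [5/18, 11/72, 11/48, 49/144]
  W: [1/9, 29/72, 11/48, 37/144]
P^3 =
  X: [19/108, 217/864, 85/288, 5/18]
  Y: [37/216, 275/864, 65/288, 41/144]
  Z: [29/216, 251/864, 31/96, 109/432]
  W: [47/216, 203/864, 23/96, 133/432]

(P^3)[W -> X] = 47/216

Answer: 47/216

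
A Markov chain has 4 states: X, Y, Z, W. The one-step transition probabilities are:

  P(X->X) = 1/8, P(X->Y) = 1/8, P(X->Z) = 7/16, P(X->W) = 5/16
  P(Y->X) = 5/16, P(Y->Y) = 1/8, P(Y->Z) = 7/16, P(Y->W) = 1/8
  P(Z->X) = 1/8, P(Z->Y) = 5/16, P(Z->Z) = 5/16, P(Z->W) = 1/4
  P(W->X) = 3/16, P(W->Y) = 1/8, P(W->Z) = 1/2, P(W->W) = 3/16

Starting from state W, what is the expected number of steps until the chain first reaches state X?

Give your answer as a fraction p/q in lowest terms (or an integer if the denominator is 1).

Let h_i = expected steps to first reach X from state i.
Boundary: h_X = 0.
First-step equations for the other states:
  h_Y = 1 + 5/16*h_X + 1/8*h_Y + 7/16*h_Z + 1/8*h_W
  h_Z = 1 + 1/8*h_X + 5/16*h_Y + 5/16*h_Z + 1/4*h_W
  h_W = 1 + 3/16*h_X + 1/8*h_Y + 1/2*h_Z + 3/16*h_W

Substituting h_X = 0 and rearranging gives the linear system (I - Q) h = 1:
  [7/8, -7/16, -1/8] . (h_Y, h_Z, h_W) = 1
  [-5/16, 11/16, -1/4] . (h_Y, h_Z, h_W) = 1
  [-1/8, -1/2, 13/16] . (h_Y, h_Z, h_W) = 1

Solving yields:
  h_Y = 4288/919
  h_Z = 5072/919
  h_W = 4912/919

Starting state is W, so the expected hitting time is h_W = 4912/919.

Answer: 4912/919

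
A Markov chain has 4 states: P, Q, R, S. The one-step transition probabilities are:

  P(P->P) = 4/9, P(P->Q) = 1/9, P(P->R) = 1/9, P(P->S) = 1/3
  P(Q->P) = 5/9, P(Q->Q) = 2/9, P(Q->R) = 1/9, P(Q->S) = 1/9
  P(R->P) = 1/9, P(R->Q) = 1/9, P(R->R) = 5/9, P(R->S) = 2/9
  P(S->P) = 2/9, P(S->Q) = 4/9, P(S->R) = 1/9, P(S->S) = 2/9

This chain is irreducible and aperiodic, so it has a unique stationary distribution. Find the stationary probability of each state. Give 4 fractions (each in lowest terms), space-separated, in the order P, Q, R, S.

Answer: 15/43 46/215 1/5 51/215

Derivation:
The stationary distribution satisfies pi = pi * P, i.e.:
  pi_P = 4/9*pi_P + 5/9*pi_Q + 1/9*pi_R + 2/9*pi_S
  pi_Q = 1/9*pi_P + 2/9*pi_Q + 1/9*pi_R + 4/9*pi_S
  pi_R = 1/9*pi_P + 1/9*pi_Q + 5/9*pi_R + 1/9*pi_S
  pi_S = 1/3*pi_P + 1/9*pi_Q + 2/9*pi_R + 2/9*pi_S
with normalization: pi_P + pi_Q + pi_R + pi_S = 1.

Using the first 3 balance equations plus normalization, the linear system A*pi = b is:
  [-5/9, 5/9, 1/9, 2/9] . pi = 0
  [1/9, -7/9, 1/9, 4/9] . pi = 0
  [1/9, 1/9, -4/9, 1/9] . pi = 0
  [1, 1, 1, 1] . pi = 1

Solving yields:
  pi_P = 15/43
  pi_Q = 46/215
  pi_R = 1/5
  pi_S = 51/215

Verification (pi * P):
  15/43*4/9 + 46/215*5/9 + 1/5*1/9 + 51/215*2/9 = 15/43 = pi_P  (ok)
  15/43*1/9 + 46/215*2/9 + 1/5*1/9 + 51/215*4/9 = 46/215 = pi_Q  (ok)
  15/43*1/9 + 46/215*1/9 + 1/5*5/9 + 51/215*1/9 = 1/5 = pi_R  (ok)
  15/43*1/3 + 46/215*1/9 + 1/5*2/9 + 51/215*2/9 = 51/215 = pi_S  (ok)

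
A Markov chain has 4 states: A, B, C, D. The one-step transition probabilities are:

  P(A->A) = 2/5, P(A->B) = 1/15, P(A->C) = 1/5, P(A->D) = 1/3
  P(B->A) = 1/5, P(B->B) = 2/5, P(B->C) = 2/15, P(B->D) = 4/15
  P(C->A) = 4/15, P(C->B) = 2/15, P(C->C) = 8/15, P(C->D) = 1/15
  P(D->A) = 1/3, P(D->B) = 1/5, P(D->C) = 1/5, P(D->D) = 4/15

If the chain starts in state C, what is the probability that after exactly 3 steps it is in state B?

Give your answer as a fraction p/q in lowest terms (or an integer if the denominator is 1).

Answer: 563/3375

Derivation:
Computing P^3 by repeated multiplication:
P^1 =
  A: [2/5, 1/15, 1/5, 1/3]
  B: [1/5, 2/5, 2/15, 4/15]
  C: [4/15, 2/15, 8/15, 1/15]
  D: [1/3, 1/5, 1/5, 4/15]
P^2 =
  A: [76/225, 11/75, 59/225, 19/75]
  B: [64/225, 11/45, 49/225, 19/75]
  C: [67/225, 7/45, 83/225, 8/45]
  D: [71/225, 41/225, 19/75, 56/225]
P^3 =
  A: [1076/3375, 563/3375, 937/3375, 799/3375]
  B: [206/675, 221/1125, 173/675, 817/3375]
  C: [1039/3375, 563/3375, 211/675, 718/3375]
  D: [1057/3375, 599/3375, 919/3375, 32/135]

(P^3)[C -> B] = 563/3375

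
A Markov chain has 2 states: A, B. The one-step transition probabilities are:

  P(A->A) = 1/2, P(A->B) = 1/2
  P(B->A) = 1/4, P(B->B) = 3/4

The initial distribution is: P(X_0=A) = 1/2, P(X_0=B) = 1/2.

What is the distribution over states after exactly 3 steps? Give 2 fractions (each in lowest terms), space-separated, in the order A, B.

Propagating the distribution step by step (d_{t+1} = d_t * P):
d_0 = (A=1/2, B=1/2)
  d_1[A] = 1/2*1/2 + 1/2*1/4 = 3/8
  d_1[B] = 1/2*1/2 + 1/2*3/4 = 5/8
d_1 = (A=3/8, B=5/8)
  d_2[A] = 3/8*1/2 + 5/8*1/4 = 11/32
  d_2[B] = 3/8*1/2 + 5/8*3/4 = 21/32
d_2 = (A=11/32, B=21/32)
  d_3[A] = 11/32*1/2 + 21/32*1/4 = 43/128
  d_3[B] = 11/32*1/2 + 21/32*3/4 = 85/128
d_3 = (A=43/128, B=85/128)

Answer: 43/128 85/128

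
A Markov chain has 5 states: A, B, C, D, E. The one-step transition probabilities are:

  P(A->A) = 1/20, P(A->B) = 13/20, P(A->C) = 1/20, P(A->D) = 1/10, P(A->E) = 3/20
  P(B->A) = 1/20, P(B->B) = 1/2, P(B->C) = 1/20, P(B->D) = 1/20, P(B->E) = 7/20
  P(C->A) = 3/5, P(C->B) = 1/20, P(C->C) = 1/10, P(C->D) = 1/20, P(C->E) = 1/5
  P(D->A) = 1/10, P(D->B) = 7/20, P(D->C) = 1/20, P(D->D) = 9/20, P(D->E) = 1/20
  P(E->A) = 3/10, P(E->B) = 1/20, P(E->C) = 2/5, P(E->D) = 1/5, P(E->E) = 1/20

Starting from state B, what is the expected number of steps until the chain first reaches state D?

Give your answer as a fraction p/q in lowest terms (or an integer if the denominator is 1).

Answer: 2680/249

Derivation:
Let h_i = expected steps to first reach D from state i.
Boundary: h_D = 0.
First-step equations for the other states:
  h_A = 1 + 1/20*h_A + 13/20*h_B + 1/20*h_C + 1/10*h_D + 3/20*h_E
  h_B = 1 + 1/20*h_A + 1/2*h_B + 1/20*h_C + 1/20*h_D + 7/20*h_E
  h_C = 1 + 3/5*h_A + 1/20*h_B + 1/10*h_C + 1/20*h_D + 1/5*h_E
  h_E = 1 + 3/10*h_A + 1/20*h_B + 2/5*h_C + 1/5*h_D + 1/20*h_E

Substituting h_D = 0 and rearranging gives the linear system (I - Q) h = 1:
  [19/20, -13/20, -1/20, -3/20] . (h_A, h_B, h_C, h_E) = 1
  [-1/20, 1/2, -1/20, -7/20] . (h_A, h_B, h_C, h_E) = 1
  [-3/5, -1/20, 9/10, -1/5] . (h_A, h_B, h_C, h_E) = 1
  [-3/10, -1/20, -2/5, 19/20] . (h_A, h_B, h_C, h_E) = 1

Solving yields:
  h_A = 870/83
  h_B = 2680/249
  h_C = 2690/249
  h_E = 2360/249

Starting state is B, so the expected hitting time is h_B = 2680/249.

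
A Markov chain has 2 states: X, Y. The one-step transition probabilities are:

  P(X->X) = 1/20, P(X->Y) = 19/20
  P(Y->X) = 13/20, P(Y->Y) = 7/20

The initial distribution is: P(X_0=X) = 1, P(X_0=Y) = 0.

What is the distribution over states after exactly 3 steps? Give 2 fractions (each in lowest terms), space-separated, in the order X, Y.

Answer: 139/500 361/500

Derivation:
Propagating the distribution step by step (d_{t+1} = d_t * P):
d_0 = (X=1, Y=0)
  d_1[X] = 1*1/20 + 0*13/20 = 1/20
  d_1[Y] = 1*19/20 + 0*7/20 = 19/20
d_1 = (X=1/20, Y=19/20)
  d_2[X] = 1/20*1/20 + 19/20*13/20 = 31/50
  d_2[Y] = 1/20*19/20 + 19/20*7/20 = 19/50
d_2 = (X=31/50, Y=19/50)
  d_3[X] = 31/50*1/20 + 19/50*13/20 = 139/500
  d_3[Y] = 31/50*19/20 + 19/50*7/20 = 361/500
d_3 = (X=139/500, Y=361/500)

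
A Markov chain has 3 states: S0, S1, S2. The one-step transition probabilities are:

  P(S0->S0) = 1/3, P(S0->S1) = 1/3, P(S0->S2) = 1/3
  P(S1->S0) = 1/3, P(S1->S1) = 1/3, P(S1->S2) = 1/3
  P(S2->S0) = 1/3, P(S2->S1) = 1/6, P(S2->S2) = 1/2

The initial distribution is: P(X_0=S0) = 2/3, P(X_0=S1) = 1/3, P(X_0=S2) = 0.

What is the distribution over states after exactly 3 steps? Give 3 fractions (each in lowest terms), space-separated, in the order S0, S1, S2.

Answer: 1/3 29/108 43/108

Derivation:
Propagating the distribution step by step (d_{t+1} = d_t * P):
d_0 = (S0=2/3, S1=1/3, S2=0)
  d_1[S0] = 2/3*1/3 + 1/3*1/3 + 0*1/3 = 1/3
  d_1[S1] = 2/3*1/3 + 1/3*1/3 + 0*1/6 = 1/3
  d_1[S2] = 2/3*1/3 + 1/3*1/3 + 0*1/2 = 1/3
d_1 = (S0=1/3, S1=1/3, S2=1/3)
  d_2[S0] = 1/3*1/3 + 1/3*1/3 + 1/3*1/3 = 1/3
  d_2[S1] = 1/3*1/3 + 1/3*1/3 + 1/3*1/6 = 5/18
  d_2[S2] = 1/3*1/3 + 1/3*1/3 + 1/3*1/2 = 7/18
d_2 = (S0=1/3, S1=5/18, S2=7/18)
  d_3[S0] = 1/3*1/3 + 5/18*1/3 + 7/18*1/3 = 1/3
  d_3[S1] = 1/3*1/3 + 5/18*1/3 + 7/18*1/6 = 29/108
  d_3[S2] = 1/3*1/3 + 5/18*1/3 + 7/18*1/2 = 43/108
d_3 = (S0=1/3, S1=29/108, S2=43/108)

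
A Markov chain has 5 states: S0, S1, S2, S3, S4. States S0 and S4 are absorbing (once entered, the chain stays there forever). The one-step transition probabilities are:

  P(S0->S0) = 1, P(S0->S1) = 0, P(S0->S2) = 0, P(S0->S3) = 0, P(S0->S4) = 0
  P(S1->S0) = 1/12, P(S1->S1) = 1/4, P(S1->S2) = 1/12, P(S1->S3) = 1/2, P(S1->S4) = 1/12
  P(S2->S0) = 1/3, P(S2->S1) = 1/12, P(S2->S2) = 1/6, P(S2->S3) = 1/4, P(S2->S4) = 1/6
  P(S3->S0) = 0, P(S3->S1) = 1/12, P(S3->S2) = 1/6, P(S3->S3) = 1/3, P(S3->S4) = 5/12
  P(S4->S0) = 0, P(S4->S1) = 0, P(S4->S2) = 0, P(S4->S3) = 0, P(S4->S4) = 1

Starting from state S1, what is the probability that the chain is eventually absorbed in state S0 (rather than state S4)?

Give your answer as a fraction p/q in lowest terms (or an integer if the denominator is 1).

Let a_i = P(absorbed in S0 | start in state i).
Boundary conditions: a_S0 = 1, a_S4 = 0.
For each transient state i, a_i = sum_j P(i->j) * a_j:
  a_S1 = 1/12*a_S0 + 1/4*a_S1 + 1/12*a_S2 + 1/2*a_S3 + 1/12*a_S4
  a_S2 = 1/3*a_S0 + 1/12*a_S1 + 1/6*a_S2 + 1/4*a_S3 + 1/6*a_S4
  a_S3 = 0*a_S0 + 1/12*a_S1 + 1/6*a_S2 + 1/3*a_S3 + 5/12*a_S4

Substituting a_S0 = 1 and a_S4 = 0, rearrange to (I - Q) a = r where r[i] = P(i -> S0):
  [3/4, -1/12, -1/2] . (a_S1, a_S2, a_S3) = 1/12
  [-1/12, 5/6, -1/4] . (a_S1, a_S2, a_S3) = 1/3
  [-1/12, -1/6, 2/3] . (a_S1, a_S2, a_S3) = 0

Solving yields:
  a_S1 = 14/53
  a_S2 = 25/53
  a_S3 = 8/53

Starting state is S1, so the absorption probability is a_S1 = 14/53.

Answer: 14/53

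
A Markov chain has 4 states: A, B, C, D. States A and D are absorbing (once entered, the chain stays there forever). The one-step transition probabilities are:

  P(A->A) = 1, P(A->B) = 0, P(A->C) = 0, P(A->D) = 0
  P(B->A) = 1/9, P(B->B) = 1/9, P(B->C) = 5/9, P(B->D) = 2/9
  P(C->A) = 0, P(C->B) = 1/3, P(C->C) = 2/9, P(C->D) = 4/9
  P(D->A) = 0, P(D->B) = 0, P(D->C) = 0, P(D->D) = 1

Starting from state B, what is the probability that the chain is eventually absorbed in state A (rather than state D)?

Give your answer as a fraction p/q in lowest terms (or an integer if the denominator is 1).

Let a_i = P(absorbed in A | start in state i).
Boundary conditions: a_A = 1, a_D = 0.
For each transient state i, a_i = sum_j P(i->j) * a_j:
  a_B = 1/9*a_A + 1/9*a_B + 5/9*a_C + 2/9*a_D
  a_C = 0*a_A + 1/3*a_B + 2/9*a_C + 4/9*a_D

Substituting a_A = 1 and a_D = 0, rearrange to (I - Q) a = r where r[i] = P(i -> A):
  [8/9, -5/9] . (a_B, a_C) = 1/9
  [-1/3, 7/9] . (a_B, a_C) = 0

Solving yields:
  a_B = 7/41
  a_C = 3/41

Starting state is B, so the absorption probability is a_B = 7/41.

Answer: 7/41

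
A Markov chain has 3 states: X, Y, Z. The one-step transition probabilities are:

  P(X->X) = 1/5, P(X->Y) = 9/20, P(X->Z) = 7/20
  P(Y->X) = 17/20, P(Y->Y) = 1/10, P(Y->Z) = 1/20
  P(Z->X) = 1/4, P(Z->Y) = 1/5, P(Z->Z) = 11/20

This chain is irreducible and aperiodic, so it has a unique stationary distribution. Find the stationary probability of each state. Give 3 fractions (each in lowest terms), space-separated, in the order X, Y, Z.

The stationary distribution satisfies pi = pi * P, i.e.:
  pi_X = 1/5*pi_X + 17/20*pi_Y + 1/4*pi_Z
  pi_Y = 9/20*pi_X + 1/10*pi_Y + 1/5*pi_Z
  pi_Z = 7/20*pi_X + 1/20*pi_Y + 11/20*pi_Z
with normalization: pi_X + pi_Y + pi_Z = 1.

Using the first 2 balance equations plus normalization, the linear system A*pi = b is:
  [-4/5, 17/20, 1/4] . pi = 0
  [9/20, -9/10, 1/5] . pi = 0
  [1, 1, 1] . pi = 1

Solving yields:
  pi_X = 79/201
  pi_Y = 109/402
  pi_Z = 45/134

Verification (pi * P):
  79/201*1/5 + 109/402*17/20 + 45/134*1/4 = 79/201 = pi_X  (ok)
  79/201*9/20 + 109/402*1/10 + 45/134*1/5 = 109/402 = pi_Y  (ok)
  79/201*7/20 + 109/402*1/20 + 45/134*11/20 = 45/134 = pi_Z  (ok)

Answer: 79/201 109/402 45/134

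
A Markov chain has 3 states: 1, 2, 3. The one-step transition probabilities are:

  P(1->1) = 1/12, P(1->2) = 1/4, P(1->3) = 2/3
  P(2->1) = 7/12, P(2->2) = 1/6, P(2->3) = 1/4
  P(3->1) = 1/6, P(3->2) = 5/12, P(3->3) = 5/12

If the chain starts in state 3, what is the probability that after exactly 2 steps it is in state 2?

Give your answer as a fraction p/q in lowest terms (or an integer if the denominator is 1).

Answer: 41/144

Derivation:
Computing P^2 by repeated multiplication:
P^1 =
  1: [1/12, 1/4, 2/3]
  2: [7/12, 1/6, 1/4]
  3: [1/6, 5/12, 5/12]
P^2 =
  1: [19/72, 49/144, 19/48]
  2: [3/16, 5/18, 77/144]
  3: [47/144, 41/144, 7/18]

(P^2)[3 -> 2] = 41/144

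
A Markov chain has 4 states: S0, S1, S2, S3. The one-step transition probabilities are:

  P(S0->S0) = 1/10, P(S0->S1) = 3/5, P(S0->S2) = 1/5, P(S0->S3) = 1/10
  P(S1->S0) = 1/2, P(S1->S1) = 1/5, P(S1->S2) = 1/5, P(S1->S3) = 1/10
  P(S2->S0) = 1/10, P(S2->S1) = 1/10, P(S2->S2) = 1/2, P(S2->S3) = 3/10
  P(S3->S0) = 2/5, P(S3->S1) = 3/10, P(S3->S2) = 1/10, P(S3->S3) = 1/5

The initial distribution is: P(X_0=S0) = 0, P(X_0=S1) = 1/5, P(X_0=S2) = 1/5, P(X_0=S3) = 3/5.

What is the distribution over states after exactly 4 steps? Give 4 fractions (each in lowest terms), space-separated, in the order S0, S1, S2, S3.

Propagating the distribution step by step (d_{t+1} = d_t * P):
d_0 = (S0=0, S1=1/5, S2=1/5, S3=3/5)
  d_1[S0] = 0*1/10 + 1/5*1/2 + 1/5*1/10 + 3/5*2/5 = 9/25
  d_1[S1] = 0*3/5 + 1/5*1/5 + 1/5*1/10 + 3/5*3/10 = 6/25
  d_1[S2] = 0*1/5 + 1/5*1/5 + 1/5*1/2 + 3/5*1/10 = 1/5
  d_1[S3] = 0*1/10 + 1/5*1/10 + 1/5*3/10 + 3/5*1/5 = 1/5
d_1 = (S0=9/25, S1=6/25, S2=1/5, S3=1/5)
  d_2[S0] = 9/25*1/10 + 6/25*1/2 + 1/5*1/10 + 1/5*2/5 = 32/125
  d_2[S1] = 9/25*3/5 + 6/25*1/5 + 1/5*1/10 + 1/5*3/10 = 43/125
  d_2[S2] = 9/25*1/5 + 6/25*1/5 + 1/5*1/2 + 1/5*1/10 = 6/25
  d_2[S3] = 9/25*1/10 + 6/25*1/10 + 1/5*3/10 + 1/5*1/5 = 4/25
d_2 = (S0=32/125, S1=43/125, S2=6/25, S3=4/25)
  d_3[S0] = 32/125*1/10 + 43/125*1/2 + 6/25*1/10 + 4/25*2/5 = 357/1250
  d_3[S1] = 32/125*3/5 + 43/125*1/5 + 6/25*1/10 + 4/25*3/10 = 184/625
  d_3[S2] = 32/125*1/5 + 43/125*1/5 + 6/25*1/2 + 4/25*1/10 = 32/125
  d_3[S3] = 32/125*1/10 + 43/125*1/10 + 6/25*3/10 + 4/25*1/5 = 41/250
d_3 = (S0=357/1250, S1=184/625, S2=32/125, S3=41/250)
  d_4[S0] = 357/1250*1/10 + 184/625*1/2 + 32/125*1/10 + 41/250*2/5 = 3337/12500
  d_4[S1] = 357/1250*3/5 + 184/625*1/5 + 32/125*1/10 + 41/250*3/10 = 3813/12500
  d_4[S2] = 357/1250*1/5 + 184/625*1/5 + 32/125*1/2 + 41/250*1/10 = 651/2500
  d_4[S3] = 357/1250*1/10 + 184/625*1/10 + 32/125*3/10 + 41/250*1/5 = 419/2500
d_4 = (S0=3337/12500, S1=3813/12500, S2=651/2500, S3=419/2500)

Answer: 3337/12500 3813/12500 651/2500 419/2500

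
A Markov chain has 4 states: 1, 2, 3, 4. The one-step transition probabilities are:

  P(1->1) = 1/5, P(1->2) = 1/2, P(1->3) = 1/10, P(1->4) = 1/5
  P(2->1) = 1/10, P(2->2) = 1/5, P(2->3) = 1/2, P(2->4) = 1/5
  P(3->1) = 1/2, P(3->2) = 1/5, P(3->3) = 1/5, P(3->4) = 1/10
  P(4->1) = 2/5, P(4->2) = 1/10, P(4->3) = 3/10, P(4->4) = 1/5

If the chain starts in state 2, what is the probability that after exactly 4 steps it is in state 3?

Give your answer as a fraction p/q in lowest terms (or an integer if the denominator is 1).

Answer: 2771/10000

Derivation:
Computing P^4 by repeated multiplication:
P^1 =
  1: [1/5, 1/2, 1/10, 1/5]
  2: [1/10, 1/5, 1/2, 1/5]
  3: [1/2, 1/5, 1/5, 1/10]
  4: [2/5, 1/10, 3/10, 1/5]
P^2 =
  1: [11/50, 6/25, 7/20, 19/100]
  2: [37/100, 21/100, 27/100, 3/20]
  3: [13/50, 17/50, 11/50, 9/50]
  4: [8/25, 3/10, 21/100, 17/100]
P^3 =
  1: [319/1000, 247/1000, 269/1000, 33/200]
  2: [29/100, 37/125, 241/1000, 173/1000]
  3: [67/250, 13/50, 147/500, 89/500]
  4: [267/1000, 279/1000, 11/40, 179/1000]
P^4 =
  1: [289/1000, 349/1250, 2587/10000, 1731/10000]
  2: [2773/10000, 2697/10000, 2771/10000, 1759/10000]
  3: [1489/5000, 1313/5000, 269/1000, 853/5000]
  4: [363/1250, 1311/5000, 2749/10000, 69/400]

(P^4)[2 -> 3] = 2771/10000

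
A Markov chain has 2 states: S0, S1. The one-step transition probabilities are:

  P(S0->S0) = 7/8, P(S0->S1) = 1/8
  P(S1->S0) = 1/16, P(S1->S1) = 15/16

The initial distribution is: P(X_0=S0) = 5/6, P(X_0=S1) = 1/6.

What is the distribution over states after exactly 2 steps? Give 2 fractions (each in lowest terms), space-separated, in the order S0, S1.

Propagating the distribution step by step (d_{t+1} = d_t * P):
d_0 = (S0=5/6, S1=1/6)
  d_1[S0] = 5/6*7/8 + 1/6*1/16 = 71/96
  d_1[S1] = 5/6*1/8 + 1/6*15/16 = 25/96
d_1 = (S0=71/96, S1=25/96)
  d_2[S0] = 71/96*7/8 + 25/96*1/16 = 1019/1536
  d_2[S1] = 71/96*1/8 + 25/96*15/16 = 517/1536
d_2 = (S0=1019/1536, S1=517/1536)

Answer: 1019/1536 517/1536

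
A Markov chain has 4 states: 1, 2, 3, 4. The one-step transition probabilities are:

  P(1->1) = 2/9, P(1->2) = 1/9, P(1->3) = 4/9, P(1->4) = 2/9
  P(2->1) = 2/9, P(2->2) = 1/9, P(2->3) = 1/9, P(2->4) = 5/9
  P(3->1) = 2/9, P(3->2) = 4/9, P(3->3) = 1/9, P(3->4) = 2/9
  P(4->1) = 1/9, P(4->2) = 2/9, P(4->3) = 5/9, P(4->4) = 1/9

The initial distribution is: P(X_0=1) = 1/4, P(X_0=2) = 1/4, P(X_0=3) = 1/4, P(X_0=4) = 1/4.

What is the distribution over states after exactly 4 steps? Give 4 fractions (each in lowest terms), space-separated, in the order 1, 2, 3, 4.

Answer: 5033/26244 6277/26244 3899/13122 1784/6561

Derivation:
Propagating the distribution step by step (d_{t+1} = d_t * P):
d_0 = (1=1/4, 2=1/4, 3=1/4, 4=1/4)
  d_1[1] = 1/4*2/9 + 1/4*2/9 + 1/4*2/9 + 1/4*1/9 = 7/36
  d_1[2] = 1/4*1/9 + 1/4*1/9 + 1/4*4/9 + 1/4*2/9 = 2/9
  d_1[3] = 1/4*4/9 + 1/4*1/9 + 1/4*1/9 + 1/4*5/9 = 11/36
  d_1[4] = 1/4*2/9 + 1/4*5/9 + 1/4*2/9 + 1/4*1/9 = 5/18
d_1 = (1=7/36, 2=2/9, 3=11/36, 4=5/18)
  d_2[1] = 7/36*2/9 + 2/9*2/9 + 11/36*2/9 + 5/18*1/9 = 31/162
  d_2[2] = 7/36*1/9 + 2/9*1/9 + 11/36*4/9 + 5/18*2/9 = 79/324
  d_2[3] = 7/36*4/9 + 2/9*1/9 + 11/36*1/9 + 5/18*5/9 = 97/324
  d_2[4] = 7/36*2/9 + 2/9*5/9 + 11/36*2/9 + 5/18*1/9 = 43/162
d_2 = (1=31/162, 2=79/324, 3=97/324, 4=43/162)
  d_3[1] = 31/162*2/9 + 79/324*2/9 + 97/324*2/9 + 43/162*1/9 = 281/1458
  d_3[2] = 31/162*1/9 + 79/324*1/9 + 97/324*4/9 + 43/162*2/9 = 701/2916
  d_3[3] = 31/162*4/9 + 79/324*1/9 + 97/324*1/9 + 43/162*5/9 = 427/1458
  d_3[4] = 31/162*2/9 + 79/324*5/9 + 97/324*2/9 + 43/162*1/9 = 799/2916
d_3 = (1=281/1458, 2=701/2916, 3=427/1458, 4=799/2916)
  d_4[1] = 281/1458*2/9 + 701/2916*2/9 + 427/1458*2/9 + 799/2916*1/9 = 5033/26244
  d_4[2] = 281/1458*1/9 + 701/2916*1/9 + 427/1458*4/9 + 799/2916*2/9 = 6277/26244
  d_4[3] = 281/1458*4/9 + 701/2916*1/9 + 427/1458*1/9 + 799/2916*5/9 = 3899/13122
  d_4[4] = 281/1458*2/9 + 701/2916*5/9 + 427/1458*2/9 + 799/2916*1/9 = 1784/6561
d_4 = (1=5033/26244, 2=6277/26244, 3=3899/13122, 4=1784/6561)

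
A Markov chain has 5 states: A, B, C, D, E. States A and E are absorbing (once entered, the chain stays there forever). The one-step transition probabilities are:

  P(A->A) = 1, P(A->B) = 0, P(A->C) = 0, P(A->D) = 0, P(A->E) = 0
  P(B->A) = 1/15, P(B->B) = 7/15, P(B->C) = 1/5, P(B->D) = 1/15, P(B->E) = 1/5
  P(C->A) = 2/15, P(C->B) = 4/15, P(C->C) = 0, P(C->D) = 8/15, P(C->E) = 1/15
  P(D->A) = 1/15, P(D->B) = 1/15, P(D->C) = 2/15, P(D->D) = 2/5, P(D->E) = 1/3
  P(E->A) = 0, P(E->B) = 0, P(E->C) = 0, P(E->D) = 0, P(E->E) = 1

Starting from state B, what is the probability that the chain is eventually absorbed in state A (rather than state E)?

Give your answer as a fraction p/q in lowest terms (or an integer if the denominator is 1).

Let a_i = P(absorbed in A | start in state i).
Boundary conditions: a_A = 1, a_E = 0.
For each transient state i, a_i = sum_j P(i->j) * a_j:
  a_B = 1/15*a_A + 7/15*a_B + 1/5*a_C + 1/15*a_D + 1/5*a_E
  a_C = 2/15*a_A + 4/15*a_B + 0*a_C + 8/15*a_D + 1/15*a_E
  a_D = 1/15*a_A + 1/15*a_B + 2/15*a_C + 2/5*a_D + 1/3*a_E

Substituting a_A = 1 and a_E = 0, rearrange to (I - Q) a = r where r[i] = P(i -> A):
  [8/15, -1/5, -1/15] . (a_B, a_C, a_D) = 1/15
  [-4/15, 1, -8/15] . (a_B, a_C, a_D) = 2/15
  [-1/15, -2/15, 3/5] . (a_B, a_C, a_D) = 1/15

Solving yields:
  a_B = 216/797
  a_C = 254/797
  a_D = 169/797

Starting state is B, so the absorption probability is a_B = 216/797.

Answer: 216/797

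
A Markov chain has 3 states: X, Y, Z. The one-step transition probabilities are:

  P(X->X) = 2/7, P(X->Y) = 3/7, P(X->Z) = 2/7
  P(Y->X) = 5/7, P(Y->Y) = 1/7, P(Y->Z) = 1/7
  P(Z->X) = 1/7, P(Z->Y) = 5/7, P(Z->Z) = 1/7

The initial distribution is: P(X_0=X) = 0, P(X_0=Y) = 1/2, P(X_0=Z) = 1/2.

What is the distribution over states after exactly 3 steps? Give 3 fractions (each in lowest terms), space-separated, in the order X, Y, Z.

Answer: 139/343 19/49 71/343

Derivation:
Propagating the distribution step by step (d_{t+1} = d_t * P):
d_0 = (X=0, Y=1/2, Z=1/2)
  d_1[X] = 0*2/7 + 1/2*5/7 + 1/2*1/7 = 3/7
  d_1[Y] = 0*3/7 + 1/2*1/7 + 1/2*5/7 = 3/7
  d_1[Z] = 0*2/7 + 1/2*1/7 + 1/2*1/7 = 1/7
d_1 = (X=3/7, Y=3/7, Z=1/7)
  d_2[X] = 3/7*2/7 + 3/7*5/7 + 1/7*1/7 = 22/49
  d_2[Y] = 3/7*3/7 + 3/7*1/7 + 1/7*5/7 = 17/49
  d_2[Z] = 3/7*2/7 + 3/7*1/7 + 1/7*1/7 = 10/49
d_2 = (X=22/49, Y=17/49, Z=10/49)
  d_3[X] = 22/49*2/7 + 17/49*5/7 + 10/49*1/7 = 139/343
  d_3[Y] = 22/49*3/7 + 17/49*1/7 + 10/49*5/7 = 19/49
  d_3[Z] = 22/49*2/7 + 17/49*1/7 + 10/49*1/7 = 71/343
d_3 = (X=139/343, Y=19/49, Z=71/343)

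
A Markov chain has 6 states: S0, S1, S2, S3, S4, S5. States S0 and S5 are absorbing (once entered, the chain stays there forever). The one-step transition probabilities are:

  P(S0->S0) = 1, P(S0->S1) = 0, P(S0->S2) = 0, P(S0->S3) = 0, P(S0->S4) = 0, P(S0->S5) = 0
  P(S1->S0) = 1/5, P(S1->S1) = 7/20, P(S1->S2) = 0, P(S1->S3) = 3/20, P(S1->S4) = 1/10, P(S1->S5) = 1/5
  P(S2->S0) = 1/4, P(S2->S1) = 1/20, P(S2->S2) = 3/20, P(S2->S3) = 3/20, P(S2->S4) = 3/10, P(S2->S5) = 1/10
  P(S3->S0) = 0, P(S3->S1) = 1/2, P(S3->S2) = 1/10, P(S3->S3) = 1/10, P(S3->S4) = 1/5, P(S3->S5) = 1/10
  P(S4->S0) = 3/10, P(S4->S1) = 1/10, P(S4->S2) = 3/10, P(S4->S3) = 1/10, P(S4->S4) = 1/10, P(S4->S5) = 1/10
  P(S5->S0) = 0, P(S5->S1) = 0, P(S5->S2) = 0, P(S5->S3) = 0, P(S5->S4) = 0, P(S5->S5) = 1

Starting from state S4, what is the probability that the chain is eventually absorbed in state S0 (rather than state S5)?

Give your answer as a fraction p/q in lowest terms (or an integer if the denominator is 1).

Answer: 3959/5942

Derivation:
Let a_i = P(absorbed in S0 | start in state i).
Boundary conditions: a_S0 = 1, a_S5 = 0.
For each transient state i, a_i = sum_j P(i->j) * a_j:
  a_S1 = 1/5*a_S0 + 7/20*a_S1 + 0*a_S2 + 3/20*a_S3 + 1/10*a_S4 + 1/5*a_S5
  a_S2 = 1/4*a_S0 + 1/20*a_S1 + 3/20*a_S2 + 3/20*a_S3 + 3/10*a_S4 + 1/10*a_S5
  a_S3 = 0*a_S0 + 1/2*a_S1 + 1/10*a_S2 + 1/10*a_S3 + 1/5*a_S4 + 1/10*a_S5
  a_S4 = 3/10*a_S0 + 1/10*a_S1 + 3/10*a_S2 + 1/10*a_S3 + 1/10*a_S4 + 1/10*a_S5

Substituting a_S0 = 1 and a_S5 = 0, rearrange to (I - Q) a = r where r[i] = P(i -> S0):
  [13/20, 0, -3/20, -1/10] . (a_S1, a_S2, a_S3, a_S4) = 1/5
  [-1/20, 17/20, -3/20, -3/10] . (a_S1, a_S2, a_S3, a_S4) = 1/4
  [-1/2, -1/10, 9/10, -1/5] . (a_S1, a_S2, a_S3, a_S4) = 0
  [-1/10, -3/10, -1/10, 9/10] . (a_S1, a_S2, a_S3, a_S4) = 3/10

Solving yields:
  a_S1 = 6285/11884
  a_S2 = 3869/5942
  a_S3 = 6111/11884
  a_S4 = 3959/5942

Starting state is S4, so the absorption probability is a_S4 = 3959/5942.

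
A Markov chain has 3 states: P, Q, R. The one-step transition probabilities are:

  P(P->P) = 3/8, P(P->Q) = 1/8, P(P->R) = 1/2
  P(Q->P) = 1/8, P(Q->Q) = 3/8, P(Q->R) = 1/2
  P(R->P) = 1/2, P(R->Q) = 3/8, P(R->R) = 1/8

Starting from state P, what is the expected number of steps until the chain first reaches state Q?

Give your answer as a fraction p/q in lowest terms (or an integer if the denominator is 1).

Let h_i = expected steps to first reach Q from state i.
Boundary: h_Q = 0.
First-step equations for the other states:
  h_P = 1 + 3/8*h_P + 1/8*h_Q + 1/2*h_R
  h_R = 1 + 1/2*h_P + 3/8*h_Q + 1/8*h_R

Substituting h_Q = 0 and rearranging gives the linear system (I - Q) h = 1:
  [5/8, -1/2] . (h_P, h_R) = 1
  [-1/2, 7/8] . (h_P, h_R) = 1

Solving yields:
  h_P = 88/19
  h_R = 72/19

Starting state is P, so the expected hitting time is h_P = 88/19.

Answer: 88/19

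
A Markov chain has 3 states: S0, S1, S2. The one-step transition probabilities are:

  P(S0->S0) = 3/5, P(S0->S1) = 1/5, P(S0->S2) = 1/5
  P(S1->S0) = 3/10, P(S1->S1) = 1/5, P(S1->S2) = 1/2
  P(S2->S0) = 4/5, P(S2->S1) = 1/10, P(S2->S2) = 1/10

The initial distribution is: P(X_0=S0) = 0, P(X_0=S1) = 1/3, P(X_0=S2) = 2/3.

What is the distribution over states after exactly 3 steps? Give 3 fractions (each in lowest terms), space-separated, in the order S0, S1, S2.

Propagating the distribution step by step (d_{t+1} = d_t * P):
d_0 = (S0=0, S1=1/3, S2=2/3)
  d_1[S0] = 0*3/5 + 1/3*3/10 + 2/3*4/5 = 19/30
  d_1[S1] = 0*1/5 + 1/3*1/5 + 2/3*1/10 = 2/15
  d_1[S2] = 0*1/5 + 1/3*1/2 + 2/3*1/10 = 7/30
d_1 = (S0=19/30, S1=2/15, S2=7/30)
  d_2[S0] = 19/30*3/5 + 2/15*3/10 + 7/30*4/5 = 91/150
  d_2[S1] = 19/30*1/5 + 2/15*1/5 + 7/30*1/10 = 53/300
  d_2[S2] = 19/30*1/5 + 2/15*1/2 + 7/30*1/10 = 13/60
d_2 = (S0=91/150, S1=53/300, S2=13/60)
  d_3[S0] = 91/150*3/5 + 53/300*3/10 + 13/60*4/5 = 1771/3000
  d_3[S1] = 91/150*1/5 + 53/300*1/5 + 13/60*1/10 = 107/600
  d_3[S2] = 91/150*1/5 + 53/300*1/2 + 13/60*1/10 = 347/1500
d_3 = (S0=1771/3000, S1=107/600, S2=347/1500)

Answer: 1771/3000 107/600 347/1500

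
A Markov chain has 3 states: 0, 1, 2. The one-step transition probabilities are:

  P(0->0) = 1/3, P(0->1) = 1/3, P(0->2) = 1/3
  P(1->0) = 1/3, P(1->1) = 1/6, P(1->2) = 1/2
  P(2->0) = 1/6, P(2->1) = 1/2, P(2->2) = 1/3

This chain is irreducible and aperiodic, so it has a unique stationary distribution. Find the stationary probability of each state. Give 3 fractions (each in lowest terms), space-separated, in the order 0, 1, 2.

Answer: 11/41 14/41 16/41

Derivation:
The stationary distribution satisfies pi = pi * P, i.e.:
  pi_0 = 1/3*pi_0 + 1/3*pi_1 + 1/6*pi_2
  pi_1 = 1/3*pi_0 + 1/6*pi_1 + 1/2*pi_2
  pi_2 = 1/3*pi_0 + 1/2*pi_1 + 1/3*pi_2
with normalization: pi_0 + pi_1 + pi_2 = 1.

Using the first 2 balance equations plus normalization, the linear system A*pi = b is:
  [-2/3, 1/3, 1/6] . pi = 0
  [1/3, -5/6, 1/2] . pi = 0
  [1, 1, 1] . pi = 1

Solving yields:
  pi_0 = 11/41
  pi_1 = 14/41
  pi_2 = 16/41

Verification (pi * P):
  11/41*1/3 + 14/41*1/3 + 16/41*1/6 = 11/41 = pi_0  (ok)
  11/41*1/3 + 14/41*1/6 + 16/41*1/2 = 14/41 = pi_1  (ok)
  11/41*1/3 + 14/41*1/2 + 16/41*1/3 = 16/41 = pi_2  (ok)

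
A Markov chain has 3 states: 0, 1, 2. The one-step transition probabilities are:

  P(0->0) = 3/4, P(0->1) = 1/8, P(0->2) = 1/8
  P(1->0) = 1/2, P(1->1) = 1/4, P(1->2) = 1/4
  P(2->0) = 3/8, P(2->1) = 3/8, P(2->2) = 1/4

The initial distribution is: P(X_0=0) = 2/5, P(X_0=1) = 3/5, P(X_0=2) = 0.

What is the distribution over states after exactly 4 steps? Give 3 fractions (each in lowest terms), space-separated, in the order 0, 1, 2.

Answer: 1631/2560 123/640 437/2560

Derivation:
Propagating the distribution step by step (d_{t+1} = d_t * P):
d_0 = (0=2/5, 1=3/5, 2=0)
  d_1[0] = 2/5*3/4 + 3/5*1/2 + 0*3/8 = 3/5
  d_1[1] = 2/5*1/8 + 3/5*1/4 + 0*3/8 = 1/5
  d_1[2] = 2/5*1/8 + 3/5*1/4 + 0*1/4 = 1/5
d_1 = (0=3/5, 1=1/5, 2=1/5)
  d_2[0] = 3/5*3/4 + 1/5*1/2 + 1/5*3/8 = 5/8
  d_2[1] = 3/5*1/8 + 1/5*1/4 + 1/5*3/8 = 1/5
  d_2[2] = 3/5*1/8 + 1/5*1/4 + 1/5*1/4 = 7/40
d_2 = (0=5/8, 1=1/5, 2=7/40)
  d_3[0] = 5/8*3/4 + 1/5*1/2 + 7/40*3/8 = 203/320
  d_3[1] = 5/8*1/8 + 1/5*1/4 + 7/40*3/8 = 31/160
  d_3[2] = 5/8*1/8 + 1/5*1/4 + 7/40*1/4 = 11/64
d_3 = (0=203/320, 1=31/160, 2=11/64)
  d_4[0] = 203/320*3/4 + 31/160*1/2 + 11/64*3/8 = 1631/2560
  d_4[1] = 203/320*1/8 + 31/160*1/4 + 11/64*3/8 = 123/640
  d_4[2] = 203/320*1/8 + 31/160*1/4 + 11/64*1/4 = 437/2560
d_4 = (0=1631/2560, 1=123/640, 2=437/2560)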